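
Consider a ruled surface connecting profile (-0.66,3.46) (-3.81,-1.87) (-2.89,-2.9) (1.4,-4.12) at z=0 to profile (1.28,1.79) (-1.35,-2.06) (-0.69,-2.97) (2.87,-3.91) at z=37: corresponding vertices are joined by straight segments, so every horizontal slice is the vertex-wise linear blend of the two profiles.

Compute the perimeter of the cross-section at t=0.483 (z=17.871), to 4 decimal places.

Perimeter at t=0.483: 17.7087

Cross-section at t=0.483: each vertex is (1-t)·p0[i] + t·p1[i].
  v1: (1-0.483)·(-0.66,3.46) + 0.483·(1.28,1.79) = (0.2770,2.6534)
  v2: (1-0.483)·(-3.81,-1.87) + 0.483·(-1.35,-2.06) = (-2.6218,-1.9618)
  v3: (1-0.483)·(-2.89,-2.9) + 0.483·(-0.69,-2.97) = (-1.8274,-2.9338)
  v4: (1-0.483)·(1.4,-4.12) + 0.483·(2.87,-3.91) = (2.1100,-4.0186)
Perimeter = Σ |v_{i+1} − v_i|:
  edge 1→2: √(-2.8988² + -4.6152²) = 5.4500 (running 5.4500)
  edge 2→3: √(0.7944² + -0.9720²) = 1.2554 (running 6.7054)
  edge 3→4: √(3.9374² + -1.0848²) = 4.0841 (running 10.7895)
  edge 4→1: √(-1.8330² + 6.6720²) = 6.9192 (running 17.7087)
Perimeter = 17.7087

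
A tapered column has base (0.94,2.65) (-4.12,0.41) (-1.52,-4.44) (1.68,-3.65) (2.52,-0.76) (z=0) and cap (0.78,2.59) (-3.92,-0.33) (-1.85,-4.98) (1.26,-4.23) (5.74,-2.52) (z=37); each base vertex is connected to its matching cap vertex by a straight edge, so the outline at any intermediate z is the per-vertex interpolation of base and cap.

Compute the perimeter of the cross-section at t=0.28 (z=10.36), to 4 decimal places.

Cross-section at t=0.28: each vertex is (1-t)·p0[i] + t·p1[i].
  v1: (1-0.28)·(0.94,2.65) + 0.28·(0.78,2.59) = (0.8952,2.6332)
  v2: (1-0.28)·(-4.12,0.41) + 0.28·(-3.92,-0.33) = (-4.0640,0.2028)
  v3: (1-0.28)·(-1.52,-4.44) + 0.28·(-1.85,-4.98) = (-1.6124,-4.5912)
  v4: (1-0.28)·(1.68,-3.65) + 0.28·(1.26,-4.23) = (1.5624,-3.8124)
  v5: (1-0.28)·(2.52,-0.76) + 0.28·(5.74,-2.52) = (3.4216,-1.2528)
Perimeter = Σ |v_{i+1} − v_i|:
  edge 1→2: √(-4.9592² + -2.4304²) = 5.5227 (running 5.5227)
  edge 2→3: √(2.4516² + -4.7940²) = 5.3845 (running 10.9072)
  edge 3→4: √(3.1748² + 0.7788²) = 3.2689 (running 14.1761)
  edge 4→5: √(1.8592² + 2.5596²) = 3.1636 (running 17.3397)
  edge 5→1: √(-2.5264² + 3.8860²) = 4.6351 (running 21.9748)
Perimeter = 21.9748

Perimeter at t=0.28: 21.9748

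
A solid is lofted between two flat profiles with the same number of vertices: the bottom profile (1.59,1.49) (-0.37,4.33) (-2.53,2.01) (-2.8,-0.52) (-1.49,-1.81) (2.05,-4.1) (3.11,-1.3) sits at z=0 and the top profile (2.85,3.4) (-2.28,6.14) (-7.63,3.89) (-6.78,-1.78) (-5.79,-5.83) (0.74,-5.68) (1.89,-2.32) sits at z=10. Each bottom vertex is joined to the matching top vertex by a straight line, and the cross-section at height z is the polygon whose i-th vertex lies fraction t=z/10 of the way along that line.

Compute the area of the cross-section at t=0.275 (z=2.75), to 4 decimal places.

Area at t=0.275: 42.8854

Cross-section at t=0.275: each vertex is (1-t)·p0[i] + t·p1[i].
  v1: (1-0.275)·(1.59,1.49) + 0.275·(2.85,3.4) = (1.9365,2.0152)
  v2: (1-0.275)·(-0.37,4.33) + 0.275·(-2.28,6.14) = (-0.8952,4.8277)
  v3: (1-0.275)·(-2.53,2.01) + 0.275·(-7.63,3.89) = (-3.9325,2.5270)
  v4: (1-0.275)·(-2.8,-0.52) + 0.275·(-6.78,-1.78) = (-3.8945,-0.8665)
  v5: (1-0.275)·(-1.49,-1.81) + 0.275·(-5.79,-5.83) = (-2.6725,-2.9155)
  v6: (1-0.275)·(2.05,-4.1) + 0.275·(0.74,-5.68) = (1.6897,-4.5345)
  v7: (1-0.275)·(3.11,-1.3) + 0.275·(1.89,-2.32) = (2.7745,-1.5805)
Shoelace sum Σ(x_i·y_{i+1} − x_{i+1}·y_i):
  i=1: 1.9365·4.8277 − -0.8952·2.0152 = +11.1531 (running +11.1531)
  i=2: -0.8952·2.5270 − -3.9325·4.8277 = +16.7228 (running +27.8759)
  i=3: -3.9325·-0.8665 − -3.8945·2.5270 = +13.2489 (running +41.1248)
  i=4: -3.8945·-2.9155 − -2.6725·-0.8665 = +9.0387 (running +50.1635)
  i=5: -2.6725·-4.5345 − 1.6897·-2.9155 = +17.0449 (running +67.2084)
  i=6: 1.6897·-1.5805 − 2.7745·-4.5345 = +9.9103 (running +77.1188)
  i=7: 2.7745·2.0152 − 1.9365·-1.5805 = +8.6519 (running +85.7707)
Area = |Σ|/2 = |85.7707|/2 = 42.8854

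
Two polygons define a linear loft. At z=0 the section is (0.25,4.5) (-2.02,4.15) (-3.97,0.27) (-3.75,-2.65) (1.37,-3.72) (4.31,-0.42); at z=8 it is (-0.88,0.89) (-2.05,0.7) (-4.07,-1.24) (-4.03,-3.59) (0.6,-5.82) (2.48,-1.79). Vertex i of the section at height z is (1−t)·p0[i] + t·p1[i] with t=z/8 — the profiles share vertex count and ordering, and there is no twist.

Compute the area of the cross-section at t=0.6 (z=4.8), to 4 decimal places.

Area at t=0.6: 34.1344

Cross-section at t=0.6: each vertex is (1-t)·p0[i] + t·p1[i].
  v1: (1-0.6)·(0.25,4.5) + 0.6·(-0.88,0.89) = (-0.4280,2.3340)
  v2: (1-0.6)·(-2.02,4.15) + 0.6·(-2.05,0.7) = (-2.0380,2.0800)
  v3: (1-0.6)·(-3.97,0.27) + 0.6·(-4.07,-1.24) = (-4.0300,-0.6360)
  v4: (1-0.6)·(-3.75,-2.65) + 0.6·(-4.03,-3.59) = (-3.9180,-3.2140)
  v5: (1-0.6)·(1.37,-3.72) + 0.6·(0.6,-5.82) = (0.9080,-4.9800)
  v6: (1-0.6)·(4.31,-0.42) + 0.6·(2.48,-1.79) = (3.2120,-1.2420)
Shoelace sum Σ(x_i·y_{i+1} − x_{i+1}·y_i):
  i=1: -0.4280·2.0800 − -2.0380·2.3340 = +3.8665 (running +3.8665)
  i=2: -2.0380·-0.6360 − -4.0300·2.0800 = +9.6786 (running +13.5450)
  i=3: -4.0300·-3.2140 − -3.9180·-0.6360 = +10.4606 (running +24.0056)
  i=4: -3.9180·-4.9800 − 0.9080·-3.2140 = +22.4300 (running +46.4355)
  i=5: 0.9080·-1.2420 − 3.2120·-4.9800 = +14.8680 (running +61.3036)
  i=6: 3.2120·2.3340 − -0.4280·-1.2420 = +6.9652 (running +68.2688)
Area = |Σ|/2 = |68.2688|/2 = 34.1344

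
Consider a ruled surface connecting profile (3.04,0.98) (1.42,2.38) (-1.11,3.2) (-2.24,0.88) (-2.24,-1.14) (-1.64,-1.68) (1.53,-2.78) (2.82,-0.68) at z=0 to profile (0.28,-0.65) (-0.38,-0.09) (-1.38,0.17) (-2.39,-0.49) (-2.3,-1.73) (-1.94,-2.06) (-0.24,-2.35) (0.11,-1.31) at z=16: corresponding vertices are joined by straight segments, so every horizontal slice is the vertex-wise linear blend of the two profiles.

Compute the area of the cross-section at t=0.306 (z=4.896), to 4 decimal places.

Area at t=0.306: 15.5903

Cross-section at t=0.306: each vertex is (1-t)·p0[i] + t·p1[i].
  v1: (1-0.306)·(3.04,0.98) + 0.306·(0.28,-0.65) = (2.1954,0.4812)
  v2: (1-0.306)·(1.42,2.38) + 0.306·(-0.38,-0.09) = (0.8692,1.6242)
  v3: (1-0.306)·(-1.11,3.2) + 0.306·(-1.38,0.17) = (-1.1926,2.2728)
  v4: (1-0.306)·(-2.24,0.88) + 0.306·(-2.39,-0.49) = (-2.2859,0.4608)
  v5: (1-0.306)·(-2.24,-1.14) + 0.306·(-2.3,-1.73) = (-2.2584,-1.3205)
  v6: (1-0.306)·(-1.64,-1.68) + 0.306·(-1.94,-2.06) = (-1.7318,-1.7963)
  v7: (1-0.306)·(1.53,-2.78) + 0.306·(-0.24,-2.35) = (0.9884,-2.6484)
  v8: (1-0.306)·(2.82,-0.68) + 0.306·(0.11,-1.31) = (1.9907,-0.8728)
Shoelace sum Σ(x_i·y_{i+1} − x_{i+1}·y_i):
  i=1: 2.1954·1.6242 − 0.8692·0.4812 = +3.1475 (running +3.1475)
  i=2: 0.8692·2.2728 − -1.1926·1.6242 = +3.9126 (running +7.0601)
  i=3: -1.1926·0.4608 − -2.2859·2.2728 = +4.6459 (running +11.7060)
  i=4: -2.2859·-1.3205 − -2.2584·0.4608 = +4.0592 (running +15.7652)
  i=5: -2.2584·-1.7963 − -1.7318·-1.3205 = +1.7697 (running +17.5349)
  i=6: -1.7318·-2.6484 − 0.9884·-1.7963 = +6.3619 (running +23.8969)
  i=7: 0.9884·-0.8728 − 1.9907·-2.6484 = +4.4097 (running +28.3066)
  i=8: 1.9907·0.4812 − 2.1954·-0.8728 = +2.8741 (running +31.1807)
Area = |Σ|/2 = |31.1807|/2 = 15.5903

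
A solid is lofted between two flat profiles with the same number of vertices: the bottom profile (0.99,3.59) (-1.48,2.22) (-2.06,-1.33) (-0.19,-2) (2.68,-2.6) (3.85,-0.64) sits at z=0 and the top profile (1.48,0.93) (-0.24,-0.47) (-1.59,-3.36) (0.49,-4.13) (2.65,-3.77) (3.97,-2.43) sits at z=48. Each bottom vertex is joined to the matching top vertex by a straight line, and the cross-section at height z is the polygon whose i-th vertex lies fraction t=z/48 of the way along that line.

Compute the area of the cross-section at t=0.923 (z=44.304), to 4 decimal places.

Cross-section at t=0.923: each vertex is (1-t)·p0[i] + t·p1[i].
  v1: (1-0.923)·(0.99,3.59) + 0.923·(1.48,0.93) = (1.4423,1.1348)
  v2: (1-0.923)·(-1.48,2.22) + 0.923·(-0.24,-0.47) = (-0.3355,-0.2629)
  v3: (1-0.923)·(-2.06,-1.33) + 0.923·(-1.59,-3.36) = (-1.6262,-3.2037)
  v4: (1-0.923)·(-0.19,-2) + 0.923·(0.49,-4.13) = (0.4376,-3.9660)
  v5: (1-0.923)·(2.68,-2.6) + 0.923·(2.65,-3.77) = (2.6523,-3.6799)
  v6: (1-0.923)·(3.85,-0.64) + 0.923·(3.97,-2.43) = (3.9608,-2.2922)
Shoelace sum Σ(x_i·y_{i+1} − x_{i+1}·y_i):
  i=1: 1.4423·-0.2629 − -0.3355·1.1348 = +0.0016 (running +0.0016)
  i=2: -0.3355·-3.2037 − -1.6262·-0.2629 = +0.6473 (running +0.6489)
  i=3: -1.6262·-3.9660 − 0.4376·-3.2037 = +7.8515 (running +8.5004)
  i=4: 0.4376·-3.6799 − 2.6523·-3.9660 = +8.9086 (running +17.4090)
  i=5: 2.6523·-2.2922 − 3.9608·-3.6799 = +8.4957 (running +25.9046)
  i=6: 3.9608·1.1348 − 1.4423·-2.2922 = +7.8007 (running +33.7053)
Area = |Σ|/2 = |33.7053|/2 = 16.8527

Area at t=0.923: 16.8527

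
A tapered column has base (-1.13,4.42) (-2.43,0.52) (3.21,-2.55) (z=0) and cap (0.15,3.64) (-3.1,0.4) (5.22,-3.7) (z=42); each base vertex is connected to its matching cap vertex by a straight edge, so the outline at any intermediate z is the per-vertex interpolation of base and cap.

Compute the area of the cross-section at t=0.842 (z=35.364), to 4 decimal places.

Cross-section at t=0.842: each vertex is (1-t)·p0[i] + t·p1[i].
  v1: (1-0.842)·(-1.13,4.42) + 0.842·(0.15,3.64) = (-0.0522,3.7632)
  v2: (1-0.842)·(-2.43,0.52) + 0.842·(-3.1,0.4) = (-2.9941,0.4190)
  v3: (1-0.842)·(3.21,-2.55) + 0.842·(5.22,-3.7) = (4.9024,-3.5183)
Shoelace sum Σ(x_i·y_{i+1} − x_{i+1}·y_i):
  i=1: -0.0522·0.4190 − -2.9941·3.7632 = +11.2458 (running +11.2458)
  i=2: -2.9941·-3.5183 − 4.9024·0.4190 = +8.4804 (running +19.7261)
  i=3: 4.9024·3.7632 − -0.0522·-3.5183 = +18.2652 (running +37.9913)
Area = |Σ|/2 = |37.9913|/2 = 18.9957

Area at t=0.842: 18.9957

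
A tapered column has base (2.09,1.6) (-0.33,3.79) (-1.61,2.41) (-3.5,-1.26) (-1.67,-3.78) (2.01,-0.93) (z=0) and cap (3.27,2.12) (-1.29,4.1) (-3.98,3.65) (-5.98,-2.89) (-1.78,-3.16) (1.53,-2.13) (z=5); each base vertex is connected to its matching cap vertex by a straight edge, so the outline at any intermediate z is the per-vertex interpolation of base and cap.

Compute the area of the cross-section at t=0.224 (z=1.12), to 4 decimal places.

Cross-section at t=0.224: each vertex is (1-t)·p0[i] + t·p1[i].
  v1: (1-0.224)·(2.09,1.6) + 0.224·(3.27,2.12) = (2.3543,1.7165)
  v2: (1-0.224)·(-0.33,3.79) + 0.224·(-1.29,4.1) = (-0.5450,3.8594)
  v3: (1-0.224)·(-1.61,2.41) + 0.224·(-3.98,3.65) = (-2.1409,2.6878)
  v4: (1-0.224)·(-3.5,-1.26) + 0.224·(-5.98,-2.89) = (-4.0555,-1.6251)
  v5: (1-0.224)·(-1.67,-3.78) + 0.224·(-1.78,-3.16) = (-1.6946,-3.6411)
  v6: (1-0.224)·(2.01,-0.93) + 0.224·(1.53,-2.13) = (1.9025,-1.1988)
Shoelace sum Σ(x_i·y_{i+1} − x_{i+1}·y_i):
  i=1: 2.3543·3.8594 − -0.5450·1.7165 = +10.0219 (running +10.0219)
  i=2: -0.5450·2.6878 − -2.1409·3.8594 = +6.7977 (running +16.8196)
  i=3: -2.1409·-1.6251 − -4.0555·2.6878 = +14.3795 (running +31.1990)
  i=4: -4.0555·-3.6411 − -1.6946·-1.6251 = +12.0126 (running +43.2117)
  i=5: -1.6946·-1.1988 − 1.9025·-3.6411 = +8.9587 (running +52.1704)
  i=6: 1.9025·1.7165 − 2.3543·-1.1988 = +6.0879 (running +58.2583)
Area = |Σ|/2 = |58.2583|/2 = 29.1291

Area at t=0.224: 29.1291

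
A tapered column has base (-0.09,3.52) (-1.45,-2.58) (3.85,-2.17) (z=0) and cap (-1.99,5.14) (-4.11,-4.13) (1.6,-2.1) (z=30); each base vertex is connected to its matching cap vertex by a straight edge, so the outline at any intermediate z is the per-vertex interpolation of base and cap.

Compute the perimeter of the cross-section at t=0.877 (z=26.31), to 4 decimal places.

Perimeter at t=0.877: 22.9872

Cross-section at t=0.877: each vertex is (1-t)·p0[i] + t·p1[i].
  v1: (1-0.877)·(-0.09,3.52) + 0.877·(-1.99,5.14) = (-1.7563,4.9407)
  v2: (1-0.877)·(-1.45,-2.58) + 0.877·(-4.11,-4.13) = (-3.7828,-3.9394)
  v3: (1-0.877)·(3.85,-2.17) + 0.877·(1.6,-2.1) = (1.8767,-2.1086)
Perimeter = Σ |v_{i+1} − v_i|:
  edge 1→2: √(-2.0265² + -8.8801²) = 9.1084 (running 9.1084)
  edge 2→3: √(5.6596² + 1.8307²) = 5.9483 (running 15.0567)
  edge 3→1: √(-3.6330² + 7.0494²) = 7.9305 (running 22.9872)
Perimeter = 22.9872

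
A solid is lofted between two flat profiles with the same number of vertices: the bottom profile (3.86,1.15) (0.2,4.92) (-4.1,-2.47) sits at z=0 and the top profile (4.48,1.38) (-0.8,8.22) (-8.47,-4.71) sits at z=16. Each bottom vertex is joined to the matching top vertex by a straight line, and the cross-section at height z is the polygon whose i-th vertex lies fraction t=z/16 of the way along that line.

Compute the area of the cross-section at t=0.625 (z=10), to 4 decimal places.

Area at t=0.625: 43.5759

Cross-section at t=0.625: each vertex is (1-t)·p0[i] + t·p1[i].
  v1: (1-0.625)·(3.86,1.15) + 0.625·(4.48,1.38) = (4.2475,1.2937)
  v2: (1-0.625)·(0.2,4.92) + 0.625·(-0.8,8.22) = (-0.4250,6.9825)
  v3: (1-0.625)·(-4.1,-2.47) + 0.625·(-8.47,-4.71) = (-6.8312,-3.8700)
Shoelace sum Σ(x_i·y_{i+1} − x_{i+1}·y_i):
  i=1: 4.2475·6.9825 − -0.4250·1.2937 = +30.2080 (running +30.2080)
  i=2: -0.4250·-3.8700 − -6.8312·6.9825 = +49.3440 (running +79.5520)
  i=3: -6.8312·1.2937 − 4.2475·-3.8700 = +7.5999 (running +87.1519)
Area = |Σ|/2 = |87.1519|/2 = 43.5759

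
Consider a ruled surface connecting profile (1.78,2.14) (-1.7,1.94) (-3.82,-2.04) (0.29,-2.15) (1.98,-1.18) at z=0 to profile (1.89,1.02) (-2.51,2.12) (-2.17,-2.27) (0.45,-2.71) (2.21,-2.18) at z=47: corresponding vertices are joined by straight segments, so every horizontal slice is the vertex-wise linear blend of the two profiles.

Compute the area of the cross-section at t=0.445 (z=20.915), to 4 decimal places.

Area at t=0.445: 18.3507

Cross-section at t=0.445: each vertex is (1-t)·p0[i] + t·p1[i].
  v1: (1-0.445)·(1.78,2.14) + 0.445·(1.89,1.02) = (1.8289,1.6416)
  v2: (1-0.445)·(-1.7,1.94) + 0.445·(-2.51,2.12) = (-2.0604,2.0201)
  v3: (1-0.445)·(-3.82,-2.04) + 0.445·(-2.17,-2.27) = (-3.0857,-2.1423)
  v4: (1-0.445)·(0.29,-2.15) + 0.445·(0.45,-2.71) = (0.3612,-2.3992)
  v5: (1-0.445)·(1.98,-1.18) + 0.445·(2.21,-2.18) = (2.0823,-1.6250)
Shoelace sum Σ(x_i·y_{i+1} − x_{i+1}·y_i):
  i=1: 1.8289·2.0201 − -2.0604·1.6416 = +7.0771 (running +7.0771)
  i=2: -2.0604·-2.1423 − -3.0857·2.0201 = +10.6477 (running +17.7248)
  i=3: -3.0857·-2.3992 − 0.3612·-2.1423 = +8.1771 (running +25.9020)
  i=4: 0.3612·-1.6250 − 2.0823·-2.3992 = +4.4090 (running +30.3110)
  i=5: 2.0823·1.6416 − 1.8289·-1.6250 = +6.3904 (running +36.7014)
Area = |Σ|/2 = |36.7014|/2 = 18.3507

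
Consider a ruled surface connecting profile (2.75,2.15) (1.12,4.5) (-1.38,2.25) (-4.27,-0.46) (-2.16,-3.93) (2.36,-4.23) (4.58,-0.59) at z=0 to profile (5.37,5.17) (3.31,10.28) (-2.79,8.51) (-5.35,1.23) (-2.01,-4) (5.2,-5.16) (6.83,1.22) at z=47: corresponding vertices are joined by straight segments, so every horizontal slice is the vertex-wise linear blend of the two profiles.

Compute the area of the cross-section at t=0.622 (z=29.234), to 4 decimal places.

Area at t=0.622: 93.9494

Cross-section at t=0.622: each vertex is (1-t)·p0[i] + t·p1[i].
  v1: (1-0.622)·(2.75,2.15) + 0.622·(5.37,5.17) = (4.3796,4.0284)
  v2: (1-0.622)·(1.12,4.5) + 0.622·(3.31,10.28) = (2.4822,8.0952)
  v3: (1-0.622)·(-1.38,2.25) + 0.622·(-2.79,8.51) = (-2.2570,6.1437)
  v4: (1-0.622)·(-4.27,-0.46) + 0.622·(-5.35,1.23) = (-4.9418,0.5912)
  v5: (1-0.622)·(-2.16,-3.93) + 0.622·(-2.01,-4) = (-2.0667,-3.9735)
  v6: (1-0.622)·(2.36,-4.23) + 0.622·(5.2,-5.16) = (4.1265,-4.8085)
  v7: (1-0.622)·(4.58,-0.59) + 0.622·(6.83,1.22) = (5.9795,0.5358)
Shoelace sum Σ(x_i·y_{i+1} − x_{i+1}·y_i):
  i=1: 4.3796·8.0952 − 2.4822·4.0284 = +25.4546 (running +25.4546)
  i=2: 2.4822·6.1437 − -2.2570·8.0952 = +33.5208 (running +58.9753)
  i=3: -2.2570·0.5912 − -4.9418·6.1437 = +29.0265 (running +88.0018)
  i=4: -4.9418·-3.9735 − -2.0667·0.5912 = +20.8581 (running +108.8599)
  i=5: -2.0667·-4.8085 − 4.1265·-3.9735 = +26.3344 (running +135.1943)
  i=6: 4.1265·0.5358 − 5.9795·-4.8085 = +30.9632 (running +166.1575)
  i=7: 5.9795·4.0284 − 4.3796·0.5358 = +21.7414 (running +187.8989)
Area = |Σ|/2 = |187.8989|/2 = 93.9494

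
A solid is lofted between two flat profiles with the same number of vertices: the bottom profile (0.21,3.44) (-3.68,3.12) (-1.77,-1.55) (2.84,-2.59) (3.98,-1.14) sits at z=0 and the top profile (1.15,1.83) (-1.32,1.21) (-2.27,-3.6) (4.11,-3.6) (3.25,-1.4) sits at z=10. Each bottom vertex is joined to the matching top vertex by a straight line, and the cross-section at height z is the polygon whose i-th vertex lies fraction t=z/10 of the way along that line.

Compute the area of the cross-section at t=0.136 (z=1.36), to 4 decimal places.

Area at t=0.136: 26.8244

Cross-section at t=0.136: each vertex is (1-t)·p0[i] + t·p1[i].
  v1: (1-0.136)·(0.21,3.44) + 0.136·(1.15,1.83) = (0.3378,3.2210)
  v2: (1-0.136)·(-3.68,3.12) + 0.136·(-1.32,1.21) = (-3.3590,2.8602)
  v3: (1-0.136)·(-1.77,-1.55) + 0.136·(-2.27,-3.6) = (-1.8380,-1.8288)
  v4: (1-0.136)·(2.84,-2.59) + 0.136·(4.11,-3.6) = (3.0127,-2.7274)
  v5: (1-0.136)·(3.98,-1.14) + 0.136·(3.25,-1.4) = (3.8807,-1.1754)
Shoelace sum Σ(x_i·y_{i+1} − x_{i+1}·y_i):
  i=1: 0.3378·2.8602 − -3.3590·3.2210 = +11.7859 (running +11.7859)
  i=2: -3.3590·-1.8288 − -1.8380·2.8602 = +11.4001 (running +23.1860)
  i=3: -1.8380·-2.7274 − 3.0127·-1.8288 = +10.5226 (running +33.7086)
  i=4: 3.0127·-1.1754 − 3.8807·-2.7274 = +7.0431 (running +40.7517)
  i=5: 3.8807·3.2210 − 0.3378·-1.1754 = +12.8970 (running +53.6487)
Area = |Σ|/2 = |53.6487|/2 = 26.8244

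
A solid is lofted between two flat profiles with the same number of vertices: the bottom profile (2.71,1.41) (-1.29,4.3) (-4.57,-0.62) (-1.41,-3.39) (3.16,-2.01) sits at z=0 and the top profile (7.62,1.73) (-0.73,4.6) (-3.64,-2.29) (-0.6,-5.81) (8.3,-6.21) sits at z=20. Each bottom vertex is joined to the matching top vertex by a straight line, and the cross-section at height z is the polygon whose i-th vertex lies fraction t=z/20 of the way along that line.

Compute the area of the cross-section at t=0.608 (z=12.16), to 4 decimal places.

Cross-section at t=0.608: each vertex is (1-t)·p0[i] + t·p1[i].
  v1: (1-0.608)·(2.71,1.41) + 0.608·(7.62,1.73) = (5.6953,1.6046)
  v2: (1-0.608)·(-1.29,4.3) + 0.608·(-0.73,4.6) = (-0.9495,4.4824)
  v3: (1-0.608)·(-4.57,-0.62) + 0.608·(-3.64,-2.29) = (-4.0046,-1.6354)
  v4: (1-0.608)·(-1.41,-3.39) + 0.608·(-0.6,-5.81) = (-0.9175,-4.8614)
  v5: (1-0.608)·(3.16,-2.01) + 0.608·(8.3,-6.21) = (6.2851,-4.5636)
Shoelace sum Σ(x_i·y_{i+1} − x_{i+1}·y_i):
  i=1: 5.6953·4.4824 − -0.9495·1.6046 = +27.0521 (running +27.0521)
  i=2: -0.9495·-1.6354 − -4.0046·4.4824 = +19.5028 (running +46.5549)
  i=3: -4.0046·-4.8614 − -0.9175·-1.6354 = +17.9671 (running +64.5221)
  i=4: -0.9175·-4.5636 − 6.2851·-4.8614 = +34.7414 (running +99.2635)
  i=5: 6.2851·1.6046 − 5.6953·-4.5636 = +36.0758 (running +135.3393)
Area = |Σ|/2 = |135.3393|/2 = 67.6697

Area at t=0.608: 67.6697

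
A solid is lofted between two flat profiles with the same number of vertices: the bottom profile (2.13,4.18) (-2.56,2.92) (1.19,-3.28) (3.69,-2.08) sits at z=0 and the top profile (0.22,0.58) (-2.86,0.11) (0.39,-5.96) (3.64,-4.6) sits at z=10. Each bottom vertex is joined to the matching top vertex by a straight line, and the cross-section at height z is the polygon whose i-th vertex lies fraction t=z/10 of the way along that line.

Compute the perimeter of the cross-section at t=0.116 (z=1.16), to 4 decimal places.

Perimeter at t=0.116: 21.1016

Cross-section at t=0.116: each vertex is (1-t)·p0[i] + t·p1[i].
  v1: (1-0.116)·(2.13,4.18) + 0.116·(0.22,0.58) = (1.9084,3.7624)
  v2: (1-0.116)·(-2.56,2.92) + 0.116·(-2.86,0.11) = (-2.5948,2.5940)
  v3: (1-0.116)·(1.19,-3.28) + 0.116·(0.39,-5.96) = (1.0972,-3.5909)
  v4: (1-0.116)·(3.69,-2.08) + 0.116·(3.64,-4.6) = (3.6842,-2.3723)
Perimeter = Σ |v_{i+1} − v_i|:
  edge 1→2: √(-4.5032² + -1.1684²) = 4.6523 (running 4.6523)
  edge 2→3: √(3.6920² + -6.1849²) = 7.2031 (running 11.8554)
  edge 3→4: √(2.5870² + 1.2186²) = 2.8596 (running 14.7150)
  edge 4→1: √(-1.7758² + 6.1347²) = 6.3866 (running 21.1016)
Perimeter = 21.1016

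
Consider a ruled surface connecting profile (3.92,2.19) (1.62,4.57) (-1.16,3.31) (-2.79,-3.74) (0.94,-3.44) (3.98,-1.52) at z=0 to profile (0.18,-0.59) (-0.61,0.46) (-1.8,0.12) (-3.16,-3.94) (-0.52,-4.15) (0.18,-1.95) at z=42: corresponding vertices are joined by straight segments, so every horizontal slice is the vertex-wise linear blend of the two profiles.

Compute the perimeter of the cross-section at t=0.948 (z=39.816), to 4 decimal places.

Perimeter at t=0.948: 13.7008

Cross-section at t=0.948: each vertex is (1-t)·p0[i] + t·p1[i].
  v1: (1-0.948)·(3.92,2.19) + 0.948·(0.18,-0.59) = (0.3745,-0.4454)
  v2: (1-0.948)·(1.62,4.57) + 0.948·(-0.61,0.46) = (-0.4940,0.6737)
  v3: (1-0.948)·(-1.16,3.31) + 0.948·(-1.8,0.12) = (-1.7667,0.2859)
  v4: (1-0.948)·(-2.79,-3.74) + 0.948·(-3.16,-3.94) = (-3.1408,-3.9296)
  v5: (1-0.948)·(0.94,-3.44) + 0.948·(-0.52,-4.15) = (-0.4441,-4.1131)
  v6: (1-0.948)·(3.98,-1.52) + 0.948·(0.18,-1.95) = (0.3776,-1.9276)
Perimeter = Σ |v_{i+1} − v_i|:
  edge 1→2: √(-0.8685² + 1.1192²) = 1.4166 (running 1.4166)
  edge 2→3: √(-1.2727² + -0.3878²) = 1.3305 (running 2.7471)
  edge 3→4: √(-1.3740² + -4.2155²) = 4.4338 (running 7.1809)
  edge 4→5: √(2.6967² + -0.1835²) = 2.7029 (running 9.8838)
  edge 5→6: √(0.8217² + 2.1854²) = 2.3348 (running 12.2186)
  edge 6→1: √(-0.0031² + 1.4822²) = 1.4822 (running 13.7008)
Perimeter = 13.7008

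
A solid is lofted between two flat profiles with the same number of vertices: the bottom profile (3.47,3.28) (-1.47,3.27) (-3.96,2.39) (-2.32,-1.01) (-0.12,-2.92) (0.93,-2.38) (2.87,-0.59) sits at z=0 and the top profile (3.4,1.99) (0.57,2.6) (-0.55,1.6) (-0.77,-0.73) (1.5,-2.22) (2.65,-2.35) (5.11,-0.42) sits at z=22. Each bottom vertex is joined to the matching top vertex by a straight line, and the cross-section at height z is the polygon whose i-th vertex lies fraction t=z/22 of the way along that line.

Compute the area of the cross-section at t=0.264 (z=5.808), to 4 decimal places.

Cross-section at t=0.264: each vertex is (1-t)·p0[i] + t·p1[i].
  v1: (1-0.264)·(3.47,3.28) + 0.264·(3.4,1.99) = (3.4515,2.9394)
  v2: (1-0.264)·(-1.47,3.27) + 0.264·(0.57,2.6) = (-0.9314,3.0931)
  v3: (1-0.264)·(-3.96,2.39) + 0.264·(-0.55,1.6) = (-3.0598,2.1814)
  v4: (1-0.264)·(-2.32,-1.01) + 0.264·(-0.77,-0.73) = (-1.9108,-0.9361)
  v5: (1-0.264)·(-0.12,-2.92) + 0.264·(1.5,-2.22) = (0.3077,-2.7352)
  v6: (1-0.264)·(0.93,-2.38) + 0.264·(2.65,-2.35) = (1.3841,-2.3721)
  v7: (1-0.264)·(2.87,-0.59) + 0.264·(5.11,-0.42) = (3.4614,-0.5451)
Shoelace sum Σ(x_i·y_{i+1} − x_{i+1}·y_i):
  i=1: 3.4515·3.0931 − -0.9314·2.9394 = +13.4139 (running +13.4139)
  i=2: -0.9314·2.1814 − -3.0598·3.0931 = +7.4323 (running +20.8462)
  i=3: -3.0598·-0.9361 − -1.9108·2.1814 = +7.0325 (running +27.8787)
  i=4: -1.9108·-2.7352 − 0.3077·-0.9361 = +5.5144 (running +33.3931)
  i=5: 0.3077·-2.3721 − 1.3841·-2.7352 = +3.0559 (running +36.4490)
  i=6: 1.3841·-0.5451 − 3.4614·-2.3721 = +7.4561 (running +43.9051)
  i=7: 3.4614·2.9394 − 3.4515·-0.5451 = +12.0560 (running +55.9611)
Area = |Σ|/2 = |55.9611|/2 = 27.9805

Area at t=0.264: 27.9805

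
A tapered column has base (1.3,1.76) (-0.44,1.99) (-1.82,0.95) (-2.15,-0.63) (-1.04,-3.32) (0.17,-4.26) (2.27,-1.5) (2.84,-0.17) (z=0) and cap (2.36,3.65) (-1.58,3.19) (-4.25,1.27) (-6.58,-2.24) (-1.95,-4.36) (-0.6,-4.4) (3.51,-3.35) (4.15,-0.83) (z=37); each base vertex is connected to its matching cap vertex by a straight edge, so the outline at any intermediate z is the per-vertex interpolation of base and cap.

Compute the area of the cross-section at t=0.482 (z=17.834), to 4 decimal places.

Area at t=0.482: 36.3490

Cross-section at t=0.482: each vertex is (1-t)·p0[i] + t·p1[i].
  v1: (1-0.482)·(1.3,1.76) + 0.482·(2.36,3.65) = (1.8109,2.6710)
  v2: (1-0.482)·(-0.44,1.99) + 0.482·(-1.58,3.19) = (-0.9895,2.5684)
  v3: (1-0.482)·(-1.82,0.95) + 0.482·(-4.25,1.27) = (-2.9913,1.1042)
  v4: (1-0.482)·(-2.15,-0.63) + 0.482·(-6.58,-2.24) = (-4.2853,-1.4060)
  v5: (1-0.482)·(-1.04,-3.32) + 0.482·(-1.95,-4.36) = (-1.4786,-3.8213)
  v6: (1-0.482)·(0.17,-4.26) + 0.482·(-0.6,-4.4) = (-0.2011,-4.3275)
  v7: (1-0.482)·(2.27,-1.5) + 0.482·(3.51,-3.35) = (2.8677,-2.3917)
  v8: (1-0.482)·(2.84,-0.17) + 0.482·(4.15,-0.83) = (3.4714,-0.4881)
Shoelace sum Σ(x_i·y_{i+1} − x_{i+1}·y_i):
  i=1: 1.8109·2.5684 − -0.9895·2.6710 = +7.2940 (running +7.2940)
  i=2: -0.9895·1.1042 − -2.9913·2.5684 = +6.5901 (running +13.8842)
  i=3: -2.9913·-1.4060 − -4.2853·1.1042 = +8.9377 (running +22.8219)
  i=4: -4.2853·-3.8213 − -1.4786·-1.4060 = +14.2962 (running +37.1181)
  i=5: -1.4786·-4.3275 − -0.2011·-3.8213 = +5.6301 (running +42.7482)
  i=6: -0.2011·-2.3917 − 2.8677·-4.3275 = +12.8909 (running +55.6391)
  i=7: 2.8677·-0.4881 − 3.4714·-2.3917 = +6.9028 (running +62.5419)
  i=8: 3.4714·2.6710 − 1.8109·-0.4881 = +10.1560 (running +72.6980)
Area = |Σ|/2 = |72.6980|/2 = 36.3490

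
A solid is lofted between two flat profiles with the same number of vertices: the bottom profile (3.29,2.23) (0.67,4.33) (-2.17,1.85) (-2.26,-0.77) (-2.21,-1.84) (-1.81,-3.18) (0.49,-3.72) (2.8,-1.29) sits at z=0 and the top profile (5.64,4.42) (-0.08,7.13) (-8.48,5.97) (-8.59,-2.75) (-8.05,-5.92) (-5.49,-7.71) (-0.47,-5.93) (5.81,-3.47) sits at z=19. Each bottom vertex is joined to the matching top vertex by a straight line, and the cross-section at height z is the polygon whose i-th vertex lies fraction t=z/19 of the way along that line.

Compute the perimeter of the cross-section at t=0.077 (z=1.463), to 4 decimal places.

Perimeter at t=0.077: 23.4183

Cross-section at t=0.077: each vertex is (1-t)·p0[i] + t·p1[i].
  v1: (1-0.077)·(3.29,2.23) + 0.077·(5.64,4.42) = (3.4709,2.3986)
  v2: (1-0.077)·(0.67,4.33) + 0.077·(-0.08,7.13) = (0.6122,4.5456)
  v3: (1-0.077)·(-2.17,1.85) + 0.077·(-8.48,5.97) = (-2.6559,2.1672)
  v4: (1-0.077)·(-2.26,-0.77) + 0.077·(-8.59,-2.75) = (-2.7474,-0.9225)
  v5: (1-0.077)·(-2.21,-1.84) + 0.077·(-8.05,-5.92) = (-2.6597,-2.1542)
  v6: (1-0.077)·(-1.81,-3.18) + 0.077·(-5.49,-7.71) = (-2.0934,-3.5288)
  v7: (1-0.077)·(0.49,-3.72) + 0.077·(-0.47,-5.93) = (0.4161,-3.8902)
  v8: (1-0.077)·(2.8,-1.29) + 0.077·(5.81,-3.47) = (3.0318,-1.4579)
Perimeter = Σ |v_{i+1} − v_i|:
  edge 1→2: √(-2.8587² + 2.1470²) = 3.5751 (running 3.5751)
  edge 2→3: √(-3.2681² + -2.3784²) = 4.0419 (running 7.6171)
  edge 3→4: √(-0.0915² + -3.0897²) = 3.0911 (running 10.7081)
  edge 4→5: √(0.0877² + -1.2317²) = 1.2348 (running 11.9429)
  edge 5→6: √(0.5663² + -1.3746²) = 1.4867 (running 13.4297)
  edge 6→7: √(2.5094² + -0.3614²) = 2.5353 (running 15.9650)
  edge 7→8: √(2.6157² + 2.4323²) = 3.5718 (running 19.5368)
  edge 8→1: √(0.4392² + 3.8565²) = 3.8814 (running 23.4183)
Perimeter = 23.4183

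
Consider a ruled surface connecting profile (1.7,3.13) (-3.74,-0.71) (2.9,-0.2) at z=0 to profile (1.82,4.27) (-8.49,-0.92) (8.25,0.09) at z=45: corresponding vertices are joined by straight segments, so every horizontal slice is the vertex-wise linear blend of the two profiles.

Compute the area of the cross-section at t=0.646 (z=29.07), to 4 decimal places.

Cross-section at t=0.646: each vertex is (1-t)·p0[i] + t·p1[i].
  v1: (1-0.646)·(1.7,3.13) + 0.646·(1.82,4.27) = (1.7775,3.8664)
  v2: (1-0.646)·(-3.74,-0.71) + 0.646·(-8.49,-0.92) = (-6.8085,-0.8457)
  v3: (1-0.646)·(2.9,-0.2) + 0.646·(8.25,0.09) = (6.3561,-0.0127)
Shoelace sum Σ(x_i·y_{i+1} − x_{i+1}·y_i):
  i=1: 1.7775·-0.8457 − -6.8085·3.8664 = +24.8215 (running +24.8215)
  i=2: -6.8085·-0.0127 − 6.3561·-0.8457 = +5.4613 (running +30.2828)
  i=3: 6.3561·3.8664 − 1.7775·-0.0127 = +24.5980 (running +54.8808)
Area = |Σ|/2 = |54.8808|/2 = 27.4404

Area at t=0.646: 27.4404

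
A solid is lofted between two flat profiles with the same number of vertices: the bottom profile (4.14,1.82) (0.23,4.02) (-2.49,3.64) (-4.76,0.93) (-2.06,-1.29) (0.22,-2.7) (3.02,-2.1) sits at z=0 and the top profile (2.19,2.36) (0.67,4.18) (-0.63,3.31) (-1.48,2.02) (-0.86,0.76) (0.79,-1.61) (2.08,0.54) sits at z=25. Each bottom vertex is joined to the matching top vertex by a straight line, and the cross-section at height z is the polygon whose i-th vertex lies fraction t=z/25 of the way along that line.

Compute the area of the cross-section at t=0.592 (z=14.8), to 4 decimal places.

Area at t=0.592: 21.4770

Cross-section at t=0.592: each vertex is (1-t)·p0[i] + t·p1[i].
  v1: (1-0.592)·(4.14,1.82) + 0.592·(2.19,2.36) = (2.9856,2.1397)
  v2: (1-0.592)·(0.23,4.02) + 0.592·(0.67,4.18) = (0.4905,4.1147)
  v3: (1-0.592)·(-2.49,3.64) + 0.592·(-0.63,3.31) = (-1.3889,3.4446)
  v4: (1-0.592)·(-4.76,0.93) + 0.592·(-1.48,2.02) = (-2.8182,1.5753)
  v5: (1-0.592)·(-2.06,-1.29) + 0.592·(-0.86,0.76) = (-1.3496,-0.0764)
  v6: (1-0.592)·(0.22,-2.7) + 0.592·(0.79,-1.61) = (0.5574,-2.0547)
  v7: (1-0.592)·(3.02,-2.1) + 0.592·(2.08,0.54) = (2.4635,-0.5371)
Shoelace sum Σ(x_i·y_{i+1} − x_{i+1}·y_i):
  i=1: 2.9856·4.1147 − 0.4905·2.1397 = +11.2354 (running +11.2354)
  i=2: 0.4905·3.4446 − -1.3889·4.1147 = +7.4044 (running +18.6398)
  i=3: -1.3889·1.5753 − -2.8182·3.4446 = +7.5199 (running +26.1598)
  i=4: -2.8182·-0.0764 − -1.3496·1.5753 = +2.3413 (running +28.5011)
  i=5: -1.3496·-2.0547 − 0.5574·-0.0764 = +2.8156 (running +31.3167)
  i=6: 0.5574·-0.5371 − 2.4635·-2.0547 = +4.7624 (running +36.0791)
  i=7: 2.4635·2.1397 − 2.9856·-0.5371 = +6.8748 (running +42.9539)
Area = |Σ|/2 = |42.9539|/2 = 21.4770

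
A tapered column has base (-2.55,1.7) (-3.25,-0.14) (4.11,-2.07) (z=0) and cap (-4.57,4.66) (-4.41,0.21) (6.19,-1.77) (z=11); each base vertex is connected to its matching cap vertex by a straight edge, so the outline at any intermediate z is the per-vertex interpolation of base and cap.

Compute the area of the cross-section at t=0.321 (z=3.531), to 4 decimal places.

Cross-section at t=0.321: each vertex is (1-t)·p0[i] + t·p1[i].
  v1: (1-0.321)·(-2.55,1.7) + 0.321·(-4.57,4.66) = (-3.1984,2.6502)
  v2: (1-0.321)·(-3.25,-0.14) + 0.321·(-4.41,0.21) = (-3.6224,-0.0277)
  v3: (1-0.321)·(4.11,-2.07) + 0.321·(6.19,-1.77) = (4.7777,-1.9737)
Shoelace sum Σ(x_i·y_{i+1} − x_{i+1}·y_i):
  i=1: -3.1984·-0.0277 − -3.6224·2.6502 = +9.6883 (running +9.6883)
  i=2: -3.6224·-1.9737 − 4.7777·-0.0277 = +7.2816 (running +16.9698)
  i=3: 4.7777·2.6502 − -3.1984·-1.9737 = +6.3489 (running +23.3187)
Area = |Σ|/2 = |23.3187|/2 = 11.6594

Area at t=0.321: 11.6594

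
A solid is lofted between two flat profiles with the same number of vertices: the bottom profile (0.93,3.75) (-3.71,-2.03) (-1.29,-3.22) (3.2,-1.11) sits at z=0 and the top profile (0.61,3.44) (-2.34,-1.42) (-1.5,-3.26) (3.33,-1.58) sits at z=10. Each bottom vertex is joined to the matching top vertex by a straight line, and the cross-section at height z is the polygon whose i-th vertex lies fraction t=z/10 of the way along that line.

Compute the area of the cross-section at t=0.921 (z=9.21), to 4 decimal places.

Cross-section at t=0.921: each vertex is (1-t)·p0[i] + t·p1[i].
  v1: (1-0.921)·(0.93,3.75) + 0.921·(0.61,3.44) = (0.6353,3.4645)
  v2: (1-0.921)·(-3.71,-2.03) + 0.921·(-2.34,-1.42) = (-2.4482,-1.4682)
  v3: (1-0.921)·(-1.29,-3.22) + 0.921·(-1.5,-3.26) = (-1.4834,-3.2568)
  v4: (1-0.921)·(3.2,-1.11) + 0.921·(3.33,-1.58) = (3.3197,-1.5429)
Shoelace sum Σ(x_i·y_{i+1} − x_{i+1}·y_i):
  i=1: 0.6353·-1.4682 − -2.4482·3.4645 = +7.5492 (running +7.5492)
  i=2: -2.4482·-3.2568 − -1.4834·-1.4682 = +5.7956 (running +13.3447)
  i=3: -1.4834·-1.5429 − 3.3197·-3.2568 = +13.1005 (running +26.4453)
  i=4: 3.3197·3.4645 − 0.6353·-1.5429 = +12.4813 (running +38.9266)
Area = |Σ|/2 = |38.9266|/2 = 19.4633

Area at t=0.921: 19.4633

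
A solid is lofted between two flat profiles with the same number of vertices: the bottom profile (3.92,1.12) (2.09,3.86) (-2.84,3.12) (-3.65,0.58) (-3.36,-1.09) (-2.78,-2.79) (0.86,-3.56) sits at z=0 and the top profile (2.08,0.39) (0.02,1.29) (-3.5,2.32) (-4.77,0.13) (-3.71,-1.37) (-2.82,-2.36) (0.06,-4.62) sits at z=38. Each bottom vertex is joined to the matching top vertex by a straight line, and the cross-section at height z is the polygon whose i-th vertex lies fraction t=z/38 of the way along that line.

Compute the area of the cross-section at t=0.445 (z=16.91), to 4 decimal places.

Cross-section at t=0.445: each vertex is (1-t)·p0[i] + t·p1[i].
  v1: (1-0.445)·(3.92,1.12) + 0.445·(2.08,0.39) = (3.1012,0.7952)
  v2: (1-0.445)·(2.09,3.86) + 0.445·(0.02,1.29) = (1.1688,2.7163)
  v3: (1-0.445)·(-2.84,3.12) + 0.445·(-3.5,2.32) = (-3.1337,2.7640)
  v4: (1-0.445)·(-3.65,0.58) + 0.445·(-4.77,0.13) = (-4.1484,0.3797)
  v5: (1-0.445)·(-3.36,-1.09) + 0.445·(-3.71,-1.37) = (-3.5157,-1.2146)
  v6: (1-0.445)·(-2.78,-2.79) + 0.445·(-2.82,-2.36) = (-2.7978,-2.5987)
  v7: (1-0.445)·(0.86,-3.56) + 0.445·(0.06,-4.62) = (0.5040,-4.0317)
Shoelace sum Σ(x_i·y_{i+1} − x_{i+1}·y_i):
  i=1: 3.1012·2.7163 − 1.1688·0.7952 = +7.4945 (running +7.4945)
  i=2: 1.1688·2.7640 − -3.1337·2.7163 = +11.7429 (running +19.2375)
  i=3: -3.1337·0.3797 − -4.1484·2.7640 = +10.2762 (running +29.5136)
  i=4: -4.1484·-1.2146 − -3.5157·0.3797 = +6.3738 (running +35.8874)
  i=5: -3.5157·-2.5987 − -2.7978·-1.2146 = +5.7380 (running +41.6254)
  i=6: -2.7978·-4.0317 − 0.5040·-2.5987 = +12.5896 (running +54.2150)
  i=7: 0.5040·0.7952 − 3.1012·-4.0317 = +12.9039 (running +67.1188)
Area = |Σ|/2 = |67.1188|/2 = 33.5594

Area at t=0.445: 33.5594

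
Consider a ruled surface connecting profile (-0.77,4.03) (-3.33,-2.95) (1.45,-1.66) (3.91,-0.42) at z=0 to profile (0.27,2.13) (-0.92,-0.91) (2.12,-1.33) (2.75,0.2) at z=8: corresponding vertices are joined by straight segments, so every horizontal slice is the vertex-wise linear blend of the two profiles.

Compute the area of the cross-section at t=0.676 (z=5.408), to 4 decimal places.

Area at t=0.676: 11.6403

Cross-section at t=0.676: each vertex is (1-t)·p0[i] + t·p1[i].
  v1: (1-0.676)·(-0.77,4.03) + 0.676·(0.27,2.13) = (-0.0670,2.7456)
  v2: (1-0.676)·(-3.33,-2.95) + 0.676·(-0.92,-0.91) = (-1.7008,-1.5710)
  v3: (1-0.676)·(1.45,-1.66) + 0.676·(2.12,-1.33) = (1.9029,-1.4369)
  v4: (1-0.676)·(3.91,-0.42) + 0.676·(2.75,0.2) = (3.1258,-0.0009)
Shoelace sum Σ(x_i·y_{i+1} − x_{i+1}·y_i):
  i=1: -0.0670·-1.5710 − -1.7008·2.7456 = +4.7750 (running +4.7750)
  i=2: -1.7008·-1.4369 − 1.9029·-1.5710 = +5.4334 (running +10.2084)
  i=3: 1.9029·-0.0009 − 3.1258·-1.4369 = +4.4899 (running +14.6983)
  i=4: 3.1258·2.7456 − -0.0670·-0.0009 = +8.5822 (running +23.2806)
Area = |Σ|/2 = |23.2806|/2 = 11.6403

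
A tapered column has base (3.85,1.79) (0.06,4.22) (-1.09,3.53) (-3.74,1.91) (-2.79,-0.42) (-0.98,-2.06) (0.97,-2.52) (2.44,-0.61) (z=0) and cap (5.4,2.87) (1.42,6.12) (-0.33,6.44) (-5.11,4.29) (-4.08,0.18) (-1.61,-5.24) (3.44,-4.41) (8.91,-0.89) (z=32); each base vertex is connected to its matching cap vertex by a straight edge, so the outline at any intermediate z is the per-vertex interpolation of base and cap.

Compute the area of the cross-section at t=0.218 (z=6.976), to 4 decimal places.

Area at t=0.218: 42.0515

Cross-section at t=0.218: each vertex is (1-t)·p0[i] + t·p1[i].
  v1: (1-0.218)·(3.85,1.79) + 0.218·(5.4,2.87) = (4.1879,2.0254)
  v2: (1-0.218)·(0.06,4.22) + 0.218·(1.42,6.12) = (0.3565,4.6342)
  v3: (1-0.218)·(-1.09,3.53) + 0.218·(-0.33,6.44) = (-0.9243,4.1644)
  v4: (1-0.218)·(-3.74,1.91) + 0.218·(-5.11,4.29) = (-4.0387,2.4288)
  v5: (1-0.218)·(-2.79,-0.42) + 0.218·(-4.08,0.18) = (-3.0712,-0.2892)
  v6: (1-0.218)·(-0.98,-2.06) + 0.218·(-1.61,-5.24) = (-1.1173,-2.7532)
  v7: (1-0.218)·(0.97,-2.52) + 0.218·(3.44,-4.41) = (1.5085,-2.9320)
  v8: (1-0.218)·(2.44,-0.61) + 0.218·(8.91,-0.89) = (3.8505,-0.6710)
Shoelace sum Σ(x_i·y_{i+1} − x_{i+1}·y_i):
  i=1: 4.1879·4.6342 − 0.3565·2.0254 = +18.6855 (running +18.6855)
  i=2: 0.3565·4.1644 − -0.9243·4.6342 = +5.7680 (running +24.4535)
  i=3: -0.9243·2.4288 − -4.0387·4.1644 = +14.5735 (running +39.0270)
  i=4: -4.0387·-0.2892 − -3.0712·2.4288 = +8.6275 (running +47.6545)
  i=5: -3.0712·-2.7532 − -1.1173·-0.2892 = +8.1327 (running +55.7872)
  i=6: -1.1173·-2.9320 − 1.5085·-2.7532 = +7.4292 (running +63.2164)
  i=7: 1.5085·-0.6710 − 3.8505·-2.9320 = +10.2774 (running +73.4938)
  i=8: 3.8505·2.0254 − 4.1879·-0.6710 = +10.6091 (running +84.1029)
Area = |Σ|/2 = |84.1029|/2 = 42.0515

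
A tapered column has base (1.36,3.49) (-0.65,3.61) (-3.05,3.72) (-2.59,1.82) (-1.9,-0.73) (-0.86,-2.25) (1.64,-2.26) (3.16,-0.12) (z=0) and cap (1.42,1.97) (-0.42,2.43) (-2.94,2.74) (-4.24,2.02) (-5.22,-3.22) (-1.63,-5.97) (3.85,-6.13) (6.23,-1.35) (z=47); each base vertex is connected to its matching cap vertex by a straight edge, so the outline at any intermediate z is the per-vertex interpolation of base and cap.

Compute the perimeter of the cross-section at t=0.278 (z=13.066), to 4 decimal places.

Perimeter at t=0.278: 22.9496

Cross-section at t=0.278: each vertex is (1-t)·p0[i] + t·p1[i].
  v1: (1-0.278)·(1.36,3.49) + 0.278·(1.42,1.97) = (1.3767,3.0674)
  v2: (1-0.278)·(-0.65,3.61) + 0.278·(-0.42,2.43) = (-0.5861,3.2820)
  v3: (1-0.278)·(-3.05,3.72) + 0.278·(-2.94,2.74) = (-3.0194,3.4476)
  v4: (1-0.278)·(-2.59,1.82) + 0.278·(-4.24,2.02) = (-3.0487,1.8756)
  v5: (1-0.278)·(-1.9,-0.73) + 0.278·(-5.22,-3.22) = (-2.8230,-1.4222)
  v6: (1-0.278)·(-0.86,-2.25) + 0.278·(-1.63,-5.97) = (-1.0741,-3.2842)
  v7: (1-0.278)·(1.64,-2.26) + 0.278·(3.85,-6.13) = (2.2544,-3.3359)
  v8: (1-0.278)·(3.16,-0.12) + 0.278·(6.23,-1.35) = (4.0135,-0.4619)
Perimeter = Σ |v_{i+1} − v_i|:
  edge 1→2: √(-1.9627² + 0.2145²) = 1.9744 (running 1.9744)
  edge 2→3: √(-2.4334² + 0.1656²) = 2.4390 (running 4.4134)
  edge 3→4: √(-0.0293² + -1.5720²) = 1.5722 (running 5.9856)
  edge 4→5: √(0.2257² + -3.2978²) = 3.3055 (running 9.2912)
  edge 5→6: √(1.7489² + -1.8619²) = 2.5545 (running 11.8457)
  edge 6→7: √(3.3284² + -0.0517²) = 3.3288 (running 15.1745)
  edge 7→8: √(1.7591² + 2.8739²) = 3.3695 (running 18.5441)
  edge 8→1: √(-2.6368² + 3.5294²) = 4.4056 (running 22.9496)
Perimeter = 22.9496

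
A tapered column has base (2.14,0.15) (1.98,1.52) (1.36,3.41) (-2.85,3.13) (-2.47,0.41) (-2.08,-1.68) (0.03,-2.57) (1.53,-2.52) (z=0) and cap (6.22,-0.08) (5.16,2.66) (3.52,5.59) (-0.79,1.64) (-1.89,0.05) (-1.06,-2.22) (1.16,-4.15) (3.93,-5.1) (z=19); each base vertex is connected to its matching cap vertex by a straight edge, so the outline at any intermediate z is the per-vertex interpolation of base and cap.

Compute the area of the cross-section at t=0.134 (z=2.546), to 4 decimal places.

Cross-section at t=0.134: each vertex is (1-t)·p0[i] + t·p1[i].
  v1: (1-0.134)·(2.14,0.15) + 0.134·(6.22,-0.08) = (2.6867,0.1192)
  v2: (1-0.134)·(1.98,1.52) + 0.134·(5.16,2.66) = (2.4061,1.6728)
  v3: (1-0.134)·(1.36,3.41) + 0.134·(3.52,5.59) = (1.6494,3.7021)
  v4: (1-0.134)·(-2.85,3.13) + 0.134·(-0.79,1.64) = (-2.5740,2.9303)
  v5: (1-0.134)·(-2.47,0.41) + 0.134·(-1.89,0.05) = (-2.3923,0.3618)
  v6: (1-0.134)·(-2.08,-1.68) + 0.134·(-1.06,-2.22) = (-1.9433,-1.7524)
  v7: (1-0.134)·(0.03,-2.57) + 0.134·(1.16,-4.15) = (0.1814,-2.7817)
  v8: (1-0.134)·(1.53,-2.52) + 0.134·(3.93,-5.1) = (1.8516,-2.8657)
Shoelace sum Σ(x_i·y_{i+1} − x_{i+1}·y_i):
  i=1: 2.6867·1.6728 − 2.4061·0.1192 = +4.2075 (running +4.2075)
  i=2: 2.4061·3.7021 − 1.6494·1.6728 = +6.1486 (running +10.3561)
  i=3: 1.6494·2.9303 − -2.5740·3.7021 = +14.3625 (running +24.7186)
  i=4: -2.5740·0.3618 − -2.3923·2.9303 = +6.0790 (running +30.7977)
  i=5: -2.3923·-1.7524 − -1.9433·0.3618 = +4.8952 (running +35.6928)
  i=6: -1.9433·-2.7817 − 0.1814·-1.7524 = +5.7237 (running +41.4165)
  i=7: 0.1814·-2.8657 − 1.8516·-2.7817 = +4.6307 (running +46.0472)
  i=8: 1.8516·0.1192 − 2.6867·-2.8657 = +7.9201 (running +53.9673)
Area = |Σ|/2 = |53.9673|/2 = 26.9837

Area at t=0.134: 26.9837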